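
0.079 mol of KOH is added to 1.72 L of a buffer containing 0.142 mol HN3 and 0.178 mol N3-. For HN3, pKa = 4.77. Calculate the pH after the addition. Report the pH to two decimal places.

After neutralization: n(HN3) = 0.063 mol, n(N3-) = 0.257 mol.
Henderson–Hasselbalch with mole ratio 0.257/0.063: pH = 4.77 + (+0.611)

pH = 5.38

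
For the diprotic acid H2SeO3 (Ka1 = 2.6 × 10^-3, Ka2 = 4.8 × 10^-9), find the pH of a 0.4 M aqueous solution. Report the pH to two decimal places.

pH = 1.51

Since Ka1 ≫ Ka2, the first ionization dominates [H+].
Ka1 = x²/(0.4 − x) = 2.6 × 10^-3
Solving the quadratic: x = (−Ka1 + √(Ka1² + 4·Ka1·C₀))/2 = 3.10 × 10^-2 M
pH = −log(3.10 × 10^-2) = 1.51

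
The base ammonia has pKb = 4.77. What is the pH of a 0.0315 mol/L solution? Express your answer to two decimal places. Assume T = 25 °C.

NH3 + H2O ⇌ NH4+ + OH-
Kb = 10^(−4.77) = 1.70 × 10^-5
Let x = [OH-] at equilibrium. Kb = x²/(0.0315 − x).
Since Kb ≪ C₀, x ≈ √(Kb·C₀) = 7.32 × 10^-4 M.
Check: 2.3% ionized — well under 5%, approximation valid.
pOH = 3.14, so pH = 14.00 − pOH = 10.86

pH = 10.86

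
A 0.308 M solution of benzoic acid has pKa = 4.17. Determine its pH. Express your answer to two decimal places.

pH = 2.34

C6H5COOH ⇌ C6H5COO- + H+
Ka = 10^(−4.17) = 6.76 × 10^-5
From the ICE table, Ka = [H+]²/(0.308 − [H+]) = 6.76 × 10^-5.
Since Ka ≪ C₀, [H+] ≈ √(Ka·C₀) = 4.56 × 10^-3 M.
Check: 1.5% ionized — well under 5%, approximation valid.
pH = −log[H+] = −log(4.56 × 10^-3) = 2.34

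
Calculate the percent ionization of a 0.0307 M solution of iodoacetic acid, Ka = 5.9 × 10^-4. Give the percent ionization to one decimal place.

12.9%

ICH2COOH ⇌ ICH2COO- + H+; let x = [H+] at equilibrium.
Solve x² + 0.00059x − 1.81e-05 = 0 → x = 3.97 × 10^-3 M
Fraction ionized = 3.97 × 10^-3 / 0.0307 = 0.1293 → 12.9%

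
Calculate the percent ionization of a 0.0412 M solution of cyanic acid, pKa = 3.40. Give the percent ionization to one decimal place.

9.4%

HOCN ⇌ OCN- + H+; let x = [H+] at equilibrium.
Ka = 10^(−3.40) = 3.98 × 10^-4
Solve x² + 0.000398x − 1.64e-05 = 0 → x = 3.86 × 10^-3 M
% ionization = x/C₀ × 100% = 3.86 × 10^-3/0.0412 × 100% = 9.4%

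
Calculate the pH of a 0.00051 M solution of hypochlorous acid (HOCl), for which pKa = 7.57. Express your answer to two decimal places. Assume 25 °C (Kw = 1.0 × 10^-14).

HOCl ⇌ OCl- + H+
Ka = 10^(−7.57) = 2.69 × 10^-8
From the ICE table, Ka = [H+]²/(0.00051 − [H+]) = 2.69 × 10^-8.
Assume [H+] ≪ 0.00051: [H+] ≈ √(2.69 × 10^-8 × 0.00051) = 3.70 × 10^-6 M
([H+]/C₀ = 0.73% < 5%, so the approximation holds.)
pH = −log(3.70 × 10^-6) = 5.43

pH = 5.43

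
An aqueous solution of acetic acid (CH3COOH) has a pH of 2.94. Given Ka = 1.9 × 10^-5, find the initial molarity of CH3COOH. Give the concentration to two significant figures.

C₀ = 7.1 × 10^-2 M

[H+] = 10^(-2.94) = 1.15 × 10^-3 M = x
Ka = x²/(C₀ − x) ⇒ C₀ = x + x²/Ka
C₀ = 1.15 × 10^-3 + (1.15 × 10^-3)²/(1.9 × 10^-5) = 7.08 × 10^-2 M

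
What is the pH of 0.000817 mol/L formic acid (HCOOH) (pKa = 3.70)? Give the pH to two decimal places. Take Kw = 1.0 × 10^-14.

HCOOH ⇌ HCOO- + H+
Ka = 10^(−3.70) = 2.00 × 10^-4
From the ICE table, Ka = [H+]²/(0.000817 − [H+]) = 2.00 × 10^-4.
[H+] is not negligible relative to C₀; solve [H+]² + 0.0002·[H+] − 1.63e-07 = 0.
[H+] = [−0.0002 + √(0.0002² + 6.54e-07)]/2 = 3.16 × 10^-4 M
pH = −log(3.16 × 10^-4) = 3.50

pH = 3.50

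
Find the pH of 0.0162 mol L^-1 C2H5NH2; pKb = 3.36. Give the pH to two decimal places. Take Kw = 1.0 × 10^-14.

C2H5NH2 + H2O ⇌ C2H5NH3+ + OH-
Kb = 10^(−3.36) = 4.37 × 10^-4
Let x = [OH-] at equilibrium. Kb = x²/(0.0162 − x).
The 5% rule fails; solving x² + Kb·x − Kb·C₀ = 0 exactly:
x = [−0.000437 + √(0.000437² + 2.83e-05)]/2 = 2.45 × 10^-3 M
pOH = 2.61, so pH = 14.00 − pOH = 11.39

pH = 11.39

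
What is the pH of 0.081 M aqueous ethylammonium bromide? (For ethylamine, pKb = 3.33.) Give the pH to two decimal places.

C2H5NH3+ is the conjugate acid of the weak base C2H5NH2.
Kb = 10^(−3.33) = 4.68 × 10^-4
Ka = Kw/Kb = 1.0×10^-14 / 4.68 × 10^-4 = 2.14 × 10^-11
Let x = [H+] at equilibrium. Ka = x²/(0.081 − x).
Assume x ≪ 0.081: x ≈ √(2.14 × 10^-11 × 0.081) = 1.32 × 10^-6 M
Check: 0.0016% ionized — well under 5%, approximation valid.
pH = −log(1.32 × 10^-6) = 5.88

pH = 5.88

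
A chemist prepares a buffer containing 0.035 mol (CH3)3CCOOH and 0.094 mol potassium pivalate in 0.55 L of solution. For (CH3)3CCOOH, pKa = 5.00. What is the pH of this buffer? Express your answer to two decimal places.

pH = 5.43

Using pH = pKa + log([base]/[acid]) with [base]/[acid] = 0.094/0.035:
pH = 5.00 + (+0.429) = 5.43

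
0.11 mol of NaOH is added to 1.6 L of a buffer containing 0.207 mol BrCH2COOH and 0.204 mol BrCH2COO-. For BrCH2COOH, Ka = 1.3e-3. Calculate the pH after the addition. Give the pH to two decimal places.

After neutralization: n(BrCH2COOH) = 0.097 mol, n(BrCH2COO-) = 0.314 mol.
pKa = −log(1.3 × 10^-3) = 2.886
pH = pKa + log([A⁻]/[HA]) = 2.886 + log(0.314/0.097) = 2.886 +0.510

pH = 3.40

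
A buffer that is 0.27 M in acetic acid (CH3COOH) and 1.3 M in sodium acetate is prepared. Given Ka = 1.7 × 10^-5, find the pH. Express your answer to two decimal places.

pKa = −log(1.7 × 10^-5) = 4.770
Henderson–Hasselbalch: pH = pKa + log([CH3COO-]/[CH3COOH]) = 4.770 + log(1.3/0.27)
pH = 4.770 + (+0.683) = 5.45

pH = 5.45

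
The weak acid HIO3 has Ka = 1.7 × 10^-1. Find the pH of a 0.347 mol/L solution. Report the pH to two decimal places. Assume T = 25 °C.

HIO3 ⇌ IO3- + H+
Ka = x²/(0.347 − x) = 1.7 × 10^-1
x is not negligible relative to C₀; solve x² + 0.17·x − 0.059 = 0.
x = [−0.17 + √(0.17² + 0.236)]/2 = 1.72 × 10^-1 M
pH = −log[H+] = −log(1.72 × 10^-1) = 0.76

pH = 0.76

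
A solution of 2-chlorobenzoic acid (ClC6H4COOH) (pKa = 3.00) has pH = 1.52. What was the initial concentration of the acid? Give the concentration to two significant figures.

C₀ = 9.4 × 10^-1 M

[H+] = 10^(-1.52) = 3.02 × 10^-2 M = x
Ka = 10^(−3.00) = 1.00 × 10^-3
Ka = x²/(C₀ − x) ⇒ C₀ = x + x²/Ka
C₀ = 3.02 × 10^-2 + (3.02 × 10^-2)²/(1.00 × 10^-3) = 9.42 × 10^-1 M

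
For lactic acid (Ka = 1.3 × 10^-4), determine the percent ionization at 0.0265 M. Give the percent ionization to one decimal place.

CH3CH(OH)COOH ⇌ CH3CH(OH)COO- + H+; let x = [H+] at equilibrium.
Ka = x²/(C₀ − x); solving the quadratic gives x = 1.79 × 10^-3 M.
Fraction ionized = 1.79 × 10^-3 / 0.0265 = 0.0675 → 6.8%

6.8%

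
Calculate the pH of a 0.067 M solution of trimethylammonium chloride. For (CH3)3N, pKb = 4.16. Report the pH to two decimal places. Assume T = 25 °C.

(CH3)3NH+ is the conjugate acid of the weak base (CH3)3N.
Kb = 10^(−4.16) = 6.92 × 10^-5
Ka = Kw/Kb = 1.0×10^-14 / 6.92 × 10^-5 = 1.45 × 10^-10
From the ICE table, Ka = x²/(0.067 − x) = 1.45 × 10^-10.
Since Ka ≪ C₀, x ≈ √(Ka·C₀) = 3.12 × 10^-6 M.
Check: 0.0047% ionized — well under 5%, approximation valid.
pH = −log[H+] = −log(3.12 × 10^-6) = 5.51

pH = 5.51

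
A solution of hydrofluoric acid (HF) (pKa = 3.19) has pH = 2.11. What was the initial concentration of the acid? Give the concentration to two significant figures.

[H+] = 10^(-2.11) = 7.76 × 10^-3 M = x
Ka = 10^(−3.19) = 6.46 × 10^-4
Ka = x²/(C₀ − x) ⇒ C₀ = x + x²/Ka
C₀ = 7.76 × 10^-3 + (7.76 × 10^-3)²/(6.46 × 10^-4) = 1.01 × 10^-1 M

C₀ = 1.0 × 10^-1 M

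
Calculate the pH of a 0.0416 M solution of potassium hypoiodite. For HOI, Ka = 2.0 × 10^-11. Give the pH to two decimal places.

pH = 11.64

OI- is the conjugate base of the weak acid HOI.
Kb = Kw/Ka = 1.0×10^-14 / 2.0 × 10^-11 = 5.00 × 10^-4
Kb = x²/(0.0416 − x) = 5.00 × 10^-4
x is not negligible relative to C₀; solve x² + 0.0005·x − 2.08e-05 = 0.
x = (−Kb + √(Kb² + 4·Kb·C₀))/2 = 4.32 × 10^-3 M
pOH = 2.36, so pH = 14.00 − pOH = 11.64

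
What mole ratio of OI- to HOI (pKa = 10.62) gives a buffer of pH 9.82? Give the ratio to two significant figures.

ratio = 0.16

pH = pKa + log(r) ⇒ log(r) = 9.82 − 10.62 = -0.80
r = [OI-]/[HOI] = 10^(-0.80) = 0.158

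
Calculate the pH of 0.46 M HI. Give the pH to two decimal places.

pH = 0.34

HI is a strong acid and dissociates completely, so [H+] = 0.46 M.
pH = -log(0.46) = 0.34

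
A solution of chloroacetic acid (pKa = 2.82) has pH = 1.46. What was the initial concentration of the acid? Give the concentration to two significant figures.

[H+] = 10^(-1.46) = 3.47 × 10^-2 M = x
Ka = 10^(−2.82) = 1.51 × 10^-3
Ka = x²/(C₀ − x) ⇒ C₀ = x + x²/Ka
C₀ = 3.47 × 10^-2 + (3.47 × 10^-2)²/(1.51 × 10^-3) = 8.32 × 10^-1 M

C₀ = 8.3 × 10^-1 M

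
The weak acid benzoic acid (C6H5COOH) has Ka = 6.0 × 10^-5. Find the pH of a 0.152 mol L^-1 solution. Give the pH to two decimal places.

C6H5COOH ⇌ C6H5COO- + H+
From the ICE table, Ka = x²/(0.152 − x) = 6.0 × 10^-5.
Since Ka ≪ C₀, x ≈ √(Ka·C₀) = 3.02 × 10^-3 M.
(x/C₀ = 2% < 5%, so the approximation holds.)
pH = −log[H+] = −log(3.02 × 10^-3) = 2.52

pH = 2.52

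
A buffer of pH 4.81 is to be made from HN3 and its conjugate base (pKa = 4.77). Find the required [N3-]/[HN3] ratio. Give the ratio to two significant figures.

ratio = 1.1

pH = pKa + log(r) ⇒ log(r) = 4.81 − 4.77 = +0.04
r = [N3-]/[HN3] = 10^(+0.04) = 1.1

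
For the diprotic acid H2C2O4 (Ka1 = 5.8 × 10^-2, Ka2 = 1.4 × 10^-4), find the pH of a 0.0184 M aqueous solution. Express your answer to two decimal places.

pH = 1.83

Since Ka1 ≫ Ka2, the first ionization dominates [H+].
Ka1 = x²/(0.0184 − x) = 5.8 × 10^-2
Solving the quadratic: x = (−Ka1 + √(Ka1² + 4·Ka1·C₀))/2 = 1.47 × 10^-2 M
pH = −log(1.47 × 10^-2) = 1.83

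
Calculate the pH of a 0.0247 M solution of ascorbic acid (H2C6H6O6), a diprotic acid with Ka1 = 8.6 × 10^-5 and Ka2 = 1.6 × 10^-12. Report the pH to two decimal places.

Ka1 ≫ Ka2, so treat the first dissociation as the only significant source of H+.
Ka1 = x²/(0.0247 − x) = 8.6 × 10^-5
Solving the quadratic: x = (−Ka1 + √(Ka1² + 4·Ka1·C₀))/2 = 1.42 × 10^-3 M
pH = −log(1.42 × 10^-3) = 2.85

pH = 2.85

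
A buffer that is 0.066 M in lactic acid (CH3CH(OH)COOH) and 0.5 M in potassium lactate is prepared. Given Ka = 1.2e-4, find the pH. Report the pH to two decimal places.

pH = 4.80

pKa = −log(1.2 × 10^-4) = 3.921
Using pH = pKa + log([base]/[acid]) with [base]/[acid] = 0.5/0.066:
pH = 3.921 + (+0.879) = 4.80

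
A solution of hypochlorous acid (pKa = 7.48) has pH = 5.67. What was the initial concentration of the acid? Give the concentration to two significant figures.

[H+] = 10^(-5.67) = 2.14 × 10^-6 M = x
Ka = 10^(−7.48) = 3.31 × 10^-8
Ka = x²/(C₀ − x) ⇒ C₀ = x + x²/Ka
C₀ = 2.14 × 10^-6 + (2.14 × 10^-6)²/(3.31 × 10^-8) = 1.40 × 10^-4 M

C₀ = 1.4 × 10^-4 M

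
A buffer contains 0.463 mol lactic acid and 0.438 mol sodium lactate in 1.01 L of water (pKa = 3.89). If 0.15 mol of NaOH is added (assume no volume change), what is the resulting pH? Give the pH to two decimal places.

pH = 4.16

After neutralization: n(CH3CH(OH)COOH) = 0.313 mol, n(CH3CH(OH)COO-) = 0.588 mol.
pH = pKa + log(n_CH3CH(OH)COO-/n_CH3CH(OH)COOH) = 3.89 + log(0.588/0.313) = 3.89 + (+0.274)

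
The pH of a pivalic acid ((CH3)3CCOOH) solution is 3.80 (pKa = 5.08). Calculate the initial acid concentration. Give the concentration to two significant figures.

C₀ = 3.2 × 10^-3 M

[H+] = 10^(-3.80) = 1.58 × 10^-4 M = x
Ka = 10^(−5.08) = 8.32 × 10^-6
Ka = x²/(C₀ − x) ⇒ C₀ = x + x²/Ka
C₀ = 1.58 × 10^-4 + (1.58 × 10^-4)²/(8.32 × 10^-6) = 3.16 × 10^-3 M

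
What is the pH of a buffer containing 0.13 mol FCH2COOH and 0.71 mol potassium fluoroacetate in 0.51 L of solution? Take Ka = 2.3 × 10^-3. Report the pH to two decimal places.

pKa = −log(2.3 × 10^-3) = 2.638
pH = pKa + log([A⁻]/[HA]) = 2.638 + log(0.71/0.13)
pH = 2.638 + (+0.737) = 3.38

pH = 3.38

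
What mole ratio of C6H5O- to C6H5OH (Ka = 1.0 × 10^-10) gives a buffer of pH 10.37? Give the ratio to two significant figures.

pKa = -log(1.0 × 10^-10) = 10.000
pH = pKa + log(r) ⇒ log(r) = 10.37 − 10.000 = +0.370
r = [C6H5O-]/[C6H5OH] = 10^(+0.370) = 2.34

ratio = 2.3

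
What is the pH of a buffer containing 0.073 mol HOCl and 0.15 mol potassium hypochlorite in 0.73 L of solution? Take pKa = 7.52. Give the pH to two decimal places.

Henderson–Hasselbalch: pH = pKa + log([OCl-]/[HOCl]) = 7.52 + log(0.15/0.073)
pH = 7.52 + (+0.313) = 7.83

pH = 7.83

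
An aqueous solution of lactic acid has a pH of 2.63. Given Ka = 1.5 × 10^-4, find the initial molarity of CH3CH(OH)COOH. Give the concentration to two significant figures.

[H+] = 10^(-2.63) = 2.34 × 10^-3 M = x
Ka = x²/(C₀ − x) ⇒ C₀ = x + x²/Ka
C₀ = 2.34 × 10^-3 + (2.34 × 10^-3)²/(1.5 × 10^-4) = 3.88 × 10^-2 M

C₀ = 3.9 × 10^-2 M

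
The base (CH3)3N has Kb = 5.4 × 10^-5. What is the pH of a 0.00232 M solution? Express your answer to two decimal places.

pH = 10.52

(CH3)3N + H2O ⇌ (CH3)3NH+ + OH-
From the ICE table, Kb = [OH-]²/(0.00232 − [OH-]) = 5.4 × 10^-5.
Here C₀/Kb ≈ 43, so the small-[OH-] approximation fails. Use the quadratic:
[OH-] = [−5.4e-05 + √(5.4e-05² + 5.01e-07)]/2 = 3.28 × 10^-4 M
pOH = −log(3.28 × 10^-4) = 3.48; pH = 14.00 − 3.48 = 10.52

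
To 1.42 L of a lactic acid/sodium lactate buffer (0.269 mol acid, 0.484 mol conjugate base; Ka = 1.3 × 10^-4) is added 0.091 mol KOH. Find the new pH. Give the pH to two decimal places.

After neutralization: n(CH3CH(OH)COOH) = 0.178 mol, n(CH3CH(OH)COO-) = 0.575 mol.
pKa = −log(1.3 × 10^-4) = 3.886
pH = pKa + log([A⁻]/[HA]) = 3.886 + log(0.575/0.178) = 3.886 +0.509

pH = 4.40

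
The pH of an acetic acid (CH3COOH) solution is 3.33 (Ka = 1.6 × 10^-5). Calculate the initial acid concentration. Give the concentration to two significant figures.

[H+] = 10^(-3.33) = 4.68 × 10^-4 M = x
Ka = x²/(C₀ − x) ⇒ C₀ = x + x²/Ka
C₀ = 4.68 × 10^-4 + (4.68 × 10^-4)²/(1.6 × 10^-5) = 1.42 × 10^-2 M

C₀ = 1.4 × 10^-2 M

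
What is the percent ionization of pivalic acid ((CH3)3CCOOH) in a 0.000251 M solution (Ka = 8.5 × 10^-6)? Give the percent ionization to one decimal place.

16.8%

(CH3)3CCOOH ⇌ (CH3)3CCOO- + H+; let x = [H+] at equilibrium.
Ka = x²/(C₀ − x); solving the quadratic gives x = 4.21 × 10^-5 M.
% ionization = x/C₀ × 100% = 4.21 × 10^-5/0.000251 × 100% = 16.8%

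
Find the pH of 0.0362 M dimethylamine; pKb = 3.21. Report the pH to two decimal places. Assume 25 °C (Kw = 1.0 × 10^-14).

(CH3)2NH + H2O ⇌ (CH3)2NH2+ + OH-
Kb = 10^(−3.21) = 6.17 × 10^-4
From the ICE table, Kb = [OH-]²/(0.0362 − [OH-]) = 6.17 × 10^-4.
[OH-] is not negligible relative to C₀; solve [OH-]² + 0.000617·[OH-] − 2.23e-05 = 0.
[OH-] = [−0.000617 + √(0.000617² + 8.93e-05)]/2 = 4.43 × 10^-3 M
pOH = −log(4.43 × 10^-3) = 2.35; pH = 14.00 − 2.35 = 11.65

pH = 11.65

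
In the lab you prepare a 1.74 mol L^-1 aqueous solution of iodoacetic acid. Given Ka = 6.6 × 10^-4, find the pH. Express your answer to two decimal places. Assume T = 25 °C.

pH = 1.47

ICH2COOH ⇌ ICH2COO- + H+
Ka = [H+]²/(1.74 − [H+]) = 6.6 × 10^-4
Since Ka ≪ C₀, [H+] ≈ √(Ka·C₀) = 3.39 × 10^-2 M.
Check: 1.9% ionized — well under 5%, approximation valid.
pH = −log[H+] = −log(3.39 × 10^-2) = 1.47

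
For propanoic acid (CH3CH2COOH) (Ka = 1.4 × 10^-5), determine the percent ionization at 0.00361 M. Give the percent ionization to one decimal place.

6.0%

CH3CH2COOH ⇌ CH3CH2COO- + H+; let x = [H+] at equilibrium.
Solve x² + 1.4e-05x − 5.05e-08 = 0 → x = 2.18 × 10^-4 M
Fraction ionized = 2.18 × 10^-4 / 0.00361 = 0.0604 → 6.0%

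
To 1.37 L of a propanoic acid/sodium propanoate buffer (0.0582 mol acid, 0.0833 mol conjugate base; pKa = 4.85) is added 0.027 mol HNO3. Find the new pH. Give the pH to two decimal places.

pH = 4.67

Added H+ converts CH3CH2COO- to CH3CH2COOH: CH3CH2COOH → 0.0852 mol, CH3CH2COO- → 0.0563 mol.
Henderson–Hasselbalch with mole ratio 0.0563/0.0852: pH = 4.85 + (-0.180)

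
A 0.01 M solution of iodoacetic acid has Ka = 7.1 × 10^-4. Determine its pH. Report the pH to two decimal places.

ICH2COOH ⇌ ICH2COO- + H+
Let x = [H+] at equilibrium. Ka = x²/(0.01 − x).
The 5% rule fails; solving x² + Ka·x − Ka·C₀ = 0 exactly:
x = [−0.00071 + √(0.00071² + 2.84e-05)]/2 = 2.33 × 10^-3 M
pH = −log(2.33 × 10^-3) = 2.63

pH = 2.63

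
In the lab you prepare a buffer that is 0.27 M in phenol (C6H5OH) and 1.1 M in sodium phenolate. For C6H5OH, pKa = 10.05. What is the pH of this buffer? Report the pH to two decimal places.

pH = 10.66

Using pH = pKa + log([base]/[acid]) with [base]/[acid] = 1.1/0.27:
pH = 10.05 + (+0.610) = 10.66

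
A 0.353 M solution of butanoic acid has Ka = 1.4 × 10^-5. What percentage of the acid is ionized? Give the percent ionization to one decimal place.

CH3(CH2)2COOH ⇌ CH3(CH2)2COO- + H+; let x = [H+] at equilibrium.
x ≈ √(Ka·C₀) = √(1.4 × 10^-5 × 0.353) = 2.22 × 10^-3 M
% ionization = x/C₀ × 100% = 2.22 × 10^-3/0.353 × 100% = 0.6%

0.6%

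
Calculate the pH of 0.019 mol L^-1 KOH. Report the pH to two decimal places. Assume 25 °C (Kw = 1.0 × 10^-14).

KOH is a strong base; [OH-] = 0.019 M.
pOH = -log(0.019) = 1.72
pH = 14.00 - 1.72 = 12.28

pH = 12.28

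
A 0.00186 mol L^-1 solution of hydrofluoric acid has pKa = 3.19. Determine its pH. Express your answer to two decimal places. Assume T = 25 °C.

HF ⇌ F- + H+
Ka = 10^(−3.19) = 6.46 × 10^-4
From the ICE table, Ka = x²/(0.00186 − x) = 6.46 × 10^-4.
x is not negligible relative to C₀; solve x² + 0.000646·x − 1.2e-06 = 0.
x = (−Ka + √(Ka² + 4·Ka·C₀))/2 = 8.20 × 10^-4 M
pH = −log[H+] = −log(8.20 × 10^-4) = 3.09

pH = 3.09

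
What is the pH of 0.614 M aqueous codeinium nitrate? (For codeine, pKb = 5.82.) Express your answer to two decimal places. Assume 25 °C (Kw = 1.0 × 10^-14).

pH = 4.20

C18H22NO3+ is the conjugate acid of the weak base C18H21NO3.
Kb = 10^(−5.82) = 1.51 × 10^-6
Ka = Kw/Kb = 1.0×10^-14 / 1.51 × 10^-6 = 6.62 × 10^-9
From the ICE table, Ka = [H+]²/(0.614 − [H+]) = 6.62 × 10^-9.
Since Ka ≪ C₀, [H+] ≈ √(Ka·C₀) = 6.38 × 10^-5 M.
Check: 0.01% ionized — well under 5%, approximation valid.
pH = −log[H+] = −log(6.38 × 10^-5) = 4.20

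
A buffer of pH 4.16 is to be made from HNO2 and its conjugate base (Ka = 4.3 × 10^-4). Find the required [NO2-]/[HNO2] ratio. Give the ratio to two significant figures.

pKa = -log(4.3 × 10^-4) = 3.367
pH = pKa + log(r) ⇒ log(r) = 4.16 − 3.367 = +0.793
r = [NO2-]/[HNO2] = 10^(+0.793) = 6.21

ratio = 6.2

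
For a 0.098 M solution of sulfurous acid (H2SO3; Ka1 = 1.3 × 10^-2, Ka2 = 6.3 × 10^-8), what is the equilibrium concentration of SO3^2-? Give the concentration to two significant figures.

6.3 × 10^-8 M

First ionization gives [H+] ≈ [HSO3-] = 2.98 × 10^-2 M.
Second step: Ka2 = [H+][SO3^2-]/[HSO3-] ≈ [SO3^2-] (since [H+] ≈ [HSO3-]).
So [SO3^2-] ≈ Ka2.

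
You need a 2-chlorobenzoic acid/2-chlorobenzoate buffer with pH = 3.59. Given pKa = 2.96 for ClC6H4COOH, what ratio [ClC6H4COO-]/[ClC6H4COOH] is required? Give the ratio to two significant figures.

ratio = 4.3

pH = pKa + log(r) ⇒ log(r) = 3.59 − 2.96 = +0.63
r = [ClC6H4COO-]/[ClC6H4COOH] = 10^(+0.63) = 4.27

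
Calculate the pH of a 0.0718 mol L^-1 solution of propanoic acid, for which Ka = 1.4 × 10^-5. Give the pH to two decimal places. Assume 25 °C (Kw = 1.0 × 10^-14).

pH = 3.00

CH3CH2COOH ⇌ CH3CH2COO- + H+
From the ICE table, Ka = x²/(0.0718 − x) = 1.4 × 10^-5.
Neglecting x in the denominator: x = √(1.4 × 10^-5 × 0.0718) = 1.00 × 10^-3 M
Check: 1.4% ionized — well under 5%, approximation valid.
pH = −log[H+] = −log(1.00 × 10^-3) = 3.00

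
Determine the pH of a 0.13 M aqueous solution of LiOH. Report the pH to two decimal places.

pH = 13.11

LiOH is a strong base; [OH-] = 0.13 M.
pOH = -log(0.13) = 0.89
pH = 14.00 - 0.89 = 13.11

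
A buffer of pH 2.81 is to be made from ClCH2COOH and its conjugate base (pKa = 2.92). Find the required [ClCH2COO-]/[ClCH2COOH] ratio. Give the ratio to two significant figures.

pH = pKa + log(r) ⇒ log(r) = 2.81 − 2.92 = -0.11
r = [ClCH2COO-]/[ClCH2COOH] = 10^(-0.11) = 0.776

ratio = 0.78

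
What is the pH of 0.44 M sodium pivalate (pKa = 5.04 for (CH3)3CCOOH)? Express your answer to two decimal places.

pH = 9.34

(CH3)3CCOO- is the conjugate base of the weak acid (CH3)3CCOOH.
Ka = 10^(−5.04) = 9.12 × 10^-6
Kb = Kw/Ka = 1.0×10^-14 / 9.12 × 10^-6 = 1.10 × 10^-9
Kb = x²/(0.44 − x) = 1.10 × 10^-9
Assume x ≪ 0.44: x ≈ √(1.10 × 10^-9 × 0.44) = 2.20 × 10^-5 M
pOH = 4.66, so pH = 14.00 − pOH = 9.34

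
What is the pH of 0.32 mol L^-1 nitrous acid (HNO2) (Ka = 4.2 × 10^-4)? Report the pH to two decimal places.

pH = 1.94

HNO2 ⇌ NO2- + H+
Ka = [H+]²/(0.32 − [H+]) = 4.2 × 10^-4
Neglecting [H+] in the denominator: [H+] = √(4.2 × 10^-4 × 0.32) = 1.16 × 10^-2 M
([H+]/C₀ = 3.6% < 5%, so the approximation holds.)
pH = −log[H+] = −log(1.16 × 10^-2) = 1.94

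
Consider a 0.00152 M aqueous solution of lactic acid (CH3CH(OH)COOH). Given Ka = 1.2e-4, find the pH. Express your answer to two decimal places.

pH = 3.43

CH3CH(OH)COOH ⇌ CH3CH(OH)COO- + H+
From the ICE table, Ka = [H+]²/(0.00152 − [H+]) = 1.2 × 10^-4.
Here C₀/Ka ≈ 12.7, so the small-[H+] approximation fails. Use the quadratic:
[H+] = [−0.00012 + √(0.00012² + 7.3e-07)]/2 = 3.71 × 10^-4 M
pH = −log[H+] = −log(3.71 × 10^-4) = 3.43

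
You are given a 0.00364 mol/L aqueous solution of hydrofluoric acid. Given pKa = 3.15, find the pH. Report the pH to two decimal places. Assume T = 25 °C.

pH = 2.89

HF ⇌ F- + H+
Ka = 10^(−3.15) = 7.08 × 10^-4
From the ICE table, Ka = [H+]²/(0.00364 − [H+]) = 7.08 × 10^-4.
The 5% rule fails; solving [H+]² + Ka·[H+] − Ka·C₀ = 0 exactly:
[H+] = (−Ka + √(Ka² + 4·Ka·C₀))/2 = 1.29 × 10^-3 M
pH = −log[H+] = −log(1.29 × 10^-3) = 2.89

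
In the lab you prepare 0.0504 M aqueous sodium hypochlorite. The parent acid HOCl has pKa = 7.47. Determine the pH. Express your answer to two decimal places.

pH = 10.09

OCl- is the conjugate base of the weak acid HOCl.
Ka = 10^(−7.47) = 3.39 × 10^-8
Kb = Kw/Ka = 1.0×10^-14 / 3.39 × 10^-8 = 2.95 × 10^-7
Kb = x²/(0.0504 − x) = 2.95 × 10^-7
Neglecting x in the denominator: x = √(2.95 × 10^-7 × 0.0504) = 1.22 × 10^-4 M
Check: 0.24% ionized — well under 5%, approximation valid.
pOH = −log(1.22 × 10^-4) = 3.91; pH = 14.00 − 3.91 = 10.09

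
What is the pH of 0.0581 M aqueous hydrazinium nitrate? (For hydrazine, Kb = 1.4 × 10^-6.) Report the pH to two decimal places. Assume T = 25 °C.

pH = 4.69

N2H5+ is the conjugate acid of the weak base N2H4.
Ka = Kw/Kb = 1.0×10^-14 / 1.4 × 10^-6 = 7.14 × 10^-9
Let x = [H+] at equilibrium. Ka = x²/(0.0581 − x).
Assume x ≪ 0.0581: x ≈ √(7.14 × 10^-9 × 0.0581) = 2.04 × 10^-5 M
Check: 0.035% ionized — well under 5%, approximation valid.
pH = −log[H+] = −log(2.04 × 10^-5) = 4.69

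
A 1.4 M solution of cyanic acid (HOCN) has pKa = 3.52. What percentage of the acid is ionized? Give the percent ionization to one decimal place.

1.5%

HOCN ⇌ OCN- + H+; let x = [H+] at equilibrium.
Ka = 10^(−3.52) = 3.02 × 10^-4
x ≈ √(Ka·C₀) = √(3.02 × 10^-4 × 1.4) = 2.06 × 10^-2 M
Fraction ionized = 2.06 × 10^-2 / 1.4 = 0.0147 → 1.5%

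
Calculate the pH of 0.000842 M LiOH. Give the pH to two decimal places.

pH = 10.93

LiOH is a strong base; [OH-] = 0.000842 M.
pOH = -log(0.000842) = 3.07
pH = 14.00 - 3.07 = 10.93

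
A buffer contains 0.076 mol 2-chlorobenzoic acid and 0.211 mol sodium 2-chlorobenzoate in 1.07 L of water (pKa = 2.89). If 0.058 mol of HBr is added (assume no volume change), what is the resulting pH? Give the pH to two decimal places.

After neutralization: n(ClC6H4COOH) = 0.134 mol, n(ClC6H4COO-) = 0.153 mol.
Henderson–Hasselbalch with mole ratio 0.153/0.134: pH = 2.89 + (+0.058)

pH = 2.95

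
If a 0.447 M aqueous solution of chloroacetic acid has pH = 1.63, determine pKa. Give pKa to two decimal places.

[H+] = 10^(-1.63) = 2.34 × 10^-2 M
At equilibrium [HA] = 0.447 − 2.34 × 10^-2 = 4.24 × 10^-1 M
Ka = [H+][A-]/[HA] = (2.34 × 10^-2)² / 4.24 × 10^-1 = 1.29 × 10^-3
pKa = -log(1.29 × 10^-3) = 2.89

pKa = 2.89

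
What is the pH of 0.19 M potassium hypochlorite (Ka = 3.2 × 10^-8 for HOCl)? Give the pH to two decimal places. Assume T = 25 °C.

OCl- is the conjugate base of the weak acid HOCl.
Kb = Kw/Ka = 1.0×10^-14 / 3.2 × 10^-8 = 3.12 × 10^-7
From the ICE table, Kb = [OH-]²/(0.19 − [OH-]) = 3.12 × 10^-7.
Assume [OH-] ≪ 0.19: [OH-] ≈ √(3.12 × 10^-7 × 0.19) = 2.43 × 10^-4 M
pOH = 3.61, so pH = 14.00 − pOH = 10.39

pH = 10.39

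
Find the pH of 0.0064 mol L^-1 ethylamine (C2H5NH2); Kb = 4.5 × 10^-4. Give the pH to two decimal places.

pH = 11.17

C2H5NH2 + H2O ⇌ C2H5NH3+ + OH-
Kb = [OH-]²/(0.0064 − [OH-]) = 4.5 × 10^-4
[OH-] is not negligible relative to C₀; solve [OH-]² + 0.00045·[OH-] − 2.88e-06 = 0.
[OH-] = (−Kb + √(Kb² + 4·Kb·C₀))/2 = 1.49 × 10^-3 M
pOH = 2.83, so pH = 14.00 − pOH = 11.17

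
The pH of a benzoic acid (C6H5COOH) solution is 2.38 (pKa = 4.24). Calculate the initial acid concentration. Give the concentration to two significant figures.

C₀ = 3.1 × 10^-1 M

[H+] = 10^(-2.38) = 4.17 × 10^-3 M = x
Ka = 10^(−4.24) = 5.75 × 10^-5
Ka = x²/(C₀ − x) ⇒ C₀ = x + x²/Ka
C₀ = 4.17 × 10^-3 + (4.17 × 10^-3)²/(5.75 × 10^-5) = 3.07 × 10^-1 M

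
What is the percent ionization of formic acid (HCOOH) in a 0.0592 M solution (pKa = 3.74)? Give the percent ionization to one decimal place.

5.4%

HCOOH ⇌ HCOO- + H+; let x = [H+] at equilibrium.
Ka = 10^(−3.74) = 1.82 × 10^-4
Ka = x²/(C₀ − x); solving the quadratic gives x = 3.19 × 10^-3 M.
% ionization = x/C₀ × 100% = 3.19 × 10^-3/0.0592 × 100% = 5.4%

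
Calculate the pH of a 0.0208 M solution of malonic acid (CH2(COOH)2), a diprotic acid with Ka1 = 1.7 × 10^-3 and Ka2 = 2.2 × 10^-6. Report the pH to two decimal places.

Ka1 ≫ Ka2, so treat the first dissociation as the only significant source of H+.
Ka1 = x²/(0.0208 − x) = 1.7 × 10^-3
Solving the quadratic: x = (−Ka1 + √(Ka1² + 4·Ka1·C₀))/2 = 5.16 × 10^-3 M
pH = −log(5.16 × 10^-3) = 2.29

pH = 2.29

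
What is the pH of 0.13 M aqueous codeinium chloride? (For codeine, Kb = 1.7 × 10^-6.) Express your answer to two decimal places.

pH = 4.56

C18H22NO3+ is the conjugate acid of the weak base C18H21NO3.
Ka = Kw/Kb = 1.0×10^-14 / 1.7 × 10^-6 = 5.88 × 10^-9
From the ICE table, Ka = x²/(0.13 − x) = 5.88 × 10^-9.
Neglecting x in the denominator: x = √(5.88 × 10^-9 × 0.13) = 2.76 × 10^-5 M
Check: 0.021% ionized — well under 5%, approximation valid.
pH = −log(2.76 × 10^-5) = 4.56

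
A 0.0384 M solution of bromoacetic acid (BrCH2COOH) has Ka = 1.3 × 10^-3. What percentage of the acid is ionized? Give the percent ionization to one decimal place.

16.8%

BrCH2COOH ⇌ BrCH2COO- + H+; let x = [H+] at equilibrium.
Ka = x²/(C₀ − x); solving the quadratic gives x = 6.45 × 10^-3 M.
Fraction ionized = 6.45 × 10^-3 / 0.0384 = 0.1680 → 16.8%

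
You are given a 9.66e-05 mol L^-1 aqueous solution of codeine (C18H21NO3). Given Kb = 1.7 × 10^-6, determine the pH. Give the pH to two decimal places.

C18H21NO3 + H2O ⇌ C18H22NO3+ + OH-
From the ICE table, Kb = [OH-]²/(9.66e-05 − [OH-]) = 1.7 × 10^-6.
Here C₀/Kb ≈ 56.8, so the small-[OH-] approximation fails. Use the quadratic:
[OH-] = (−Kb + √(Kb² + 4·Kb·C₀))/2 = 1.20 × 10^-5 M
pOH = −log(1.20 × 10^-5) = 4.92; pH = 14.00 − 4.92 = 9.08

pH = 9.08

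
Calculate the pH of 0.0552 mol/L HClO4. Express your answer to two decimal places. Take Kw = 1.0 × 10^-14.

pH = 1.26

HClO4 is a strong acid and dissociates completely, so [H+] = 0.0552 M.
pH = -log(0.0552) = 1.26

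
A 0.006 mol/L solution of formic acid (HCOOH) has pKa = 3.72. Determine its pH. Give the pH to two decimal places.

HCOOH ⇌ HCOO- + H+
Ka = 10^(−3.72) = 1.91 × 10^-4
Ka = [H+]²/(0.006 − [H+]) = 1.91 × 10^-4
[H+] is not negligible relative to C₀; solve [H+]² + 0.000191·[H+] − 1.15e-06 = 0.
[H+] = (−Ka + √(Ka² + 4·Ka·C₀))/2 = 9.79 × 10^-4 M
pH = −log(9.79 × 10^-4) = 3.01

pH = 3.01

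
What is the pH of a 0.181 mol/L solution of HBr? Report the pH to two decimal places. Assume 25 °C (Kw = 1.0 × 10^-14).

pH = 0.74

HBr is a strong acid and dissociates completely, so [H+] = 0.181 M.
pH = -log(0.181) = 0.74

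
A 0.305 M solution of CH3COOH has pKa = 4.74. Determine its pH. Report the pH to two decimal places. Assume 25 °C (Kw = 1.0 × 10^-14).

pH = 2.63

CH3COOH ⇌ CH3COO- + H+
Ka = 10^(−4.74) = 1.82 × 10^-5
Ka = [H+]²/(0.305 − [H+]) = 1.82 × 10^-5
Assume [H+] ≪ 0.305: [H+] ≈ √(1.82 × 10^-5 × 0.305) = 2.36 × 10^-3 M
Check: 0.77% ionized — well under 5%, approximation valid.
pH = −log(2.36 × 10^-3) = 2.63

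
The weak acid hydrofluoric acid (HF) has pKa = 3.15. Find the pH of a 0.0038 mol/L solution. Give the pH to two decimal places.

pH = 2.88

HF ⇌ F- + H+
Ka = 10^(−3.15) = 7.08 × 10^-4
From the ICE table, Ka = [H+]²/(0.0038 − [H+]) = 7.08 × 10^-4.
The 5% rule fails; solving [H+]² + Ka·[H+] − Ka·C₀ = 0 exactly:
[H+] = [−0.000708 + √(0.000708² + 1.08e-05)]/2 = 1.32 × 10^-3 M
pH = −log(1.32 × 10^-3) = 2.88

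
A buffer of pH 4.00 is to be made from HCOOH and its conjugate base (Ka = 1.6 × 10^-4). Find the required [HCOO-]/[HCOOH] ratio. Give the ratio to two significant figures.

pKa = -log(1.6 × 10^-4) = 3.796
pH = pKa + log(r) ⇒ log(r) = 4.00 − 3.796 = +0.204
r = [HCOO-]/[HCOOH] = 10^(+0.204) = 1.6

ratio = 1.6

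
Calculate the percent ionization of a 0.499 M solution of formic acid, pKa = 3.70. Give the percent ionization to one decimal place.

2.0%

HCOOH ⇌ HCOO- + H+; let x = [H+] at equilibrium.
Ka = 10^(−3.70) = 2.00 × 10^-4
x ≈ √(Ka·C₀) = √(2.00 × 10^-4 × 0.499) = 9.99 × 10^-3 M
Fraction ionized = 9.99 × 10^-3 / 0.499 = 0.0200 → 2.0%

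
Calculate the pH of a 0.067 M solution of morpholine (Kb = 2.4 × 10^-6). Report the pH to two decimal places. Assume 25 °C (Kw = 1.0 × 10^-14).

pH = 10.60

C4H8ONH + H2O ⇌ C4H8ONH2+ + OH-
Kb = [OH-]²/(0.067 − [OH-]) = 2.4 × 10^-6
Since Kb ≪ C₀, [OH-] ≈ √(Kb·C₀) = 4.01 × 10^-4 M.
Check: 0.6% ionized — well under 5%, approximation valid.
pOH = 3.40, so pH = 14.00 − pOH = 10.60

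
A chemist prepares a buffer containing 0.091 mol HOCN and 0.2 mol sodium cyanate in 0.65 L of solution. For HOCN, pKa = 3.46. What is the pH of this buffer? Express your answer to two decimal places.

pH = 3.80

Henderson–Hasselbalch: pH = pKa + log([OCN-]/[HOCN]) = 3.46 + log(0.2/0.091)
pH = 3.46 + (+0.342) = 3.80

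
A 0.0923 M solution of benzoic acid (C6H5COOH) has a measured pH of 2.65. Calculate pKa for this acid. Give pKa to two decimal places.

pKa = 4.25

[H+] = 10^(-2.65) = 2.24 × 10^-3 M
At equilibrium [HA] = 0.0923 − 2.24 × 10^-3 = 9.01 × 10^-2 M
Ka = [H+][A-]/[HA] = (2.24 × 10^-3)² / 9.01 × 10^-2 = 5.57 × 10^-5
pKa = -log(5.57 × 10^-5) = 4.25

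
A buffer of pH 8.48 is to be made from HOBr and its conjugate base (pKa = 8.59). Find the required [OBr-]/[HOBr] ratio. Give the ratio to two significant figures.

ratio = 0.78

pH = pKa + log(r) ⇒ log(r) = 8.48 − 8.59 = -0.11
r = [OBr-]/[HOBr] = 10^(-0.11) = 0.776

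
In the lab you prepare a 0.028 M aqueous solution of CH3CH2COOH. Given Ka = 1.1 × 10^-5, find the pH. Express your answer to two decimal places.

CH3CH2COOH ⇌ CH3CH2COO- + H+
Ka = x²/(0.028 − x) = 1.1 × 10^-5
Since Ka ≪ C₀, x ≈ √(Ka·C₀) = 5.55 × 10^-4 M.
pH = −log(5.55 × 10^-4) = 3.26

pH = 3.26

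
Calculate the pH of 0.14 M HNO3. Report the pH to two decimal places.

HNO3 is a strong acid and dissociates completely, so [H+] = 0.14 M.
pH = -log(0.14) = 0.85

pH = 0.85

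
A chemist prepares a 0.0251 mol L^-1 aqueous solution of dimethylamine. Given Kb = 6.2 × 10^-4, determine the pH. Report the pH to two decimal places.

pH = 11.56

(CH3)2NH + H2O ⇌ (CH3)2NH2+ + OH-
Let x = [OH-] at equilibrium. Kb = x²/(0.0251 − x).
Here C₀/Kb ≈ 40.5, so the small-x approximation fails. Use the quadratic:
x = (−Kb + √(Kb² + 4·Kb·C₀))/2 = 3.65 × 10^-3 M
pOH = 2.44, so pH = 14.00 − pOH = 11.56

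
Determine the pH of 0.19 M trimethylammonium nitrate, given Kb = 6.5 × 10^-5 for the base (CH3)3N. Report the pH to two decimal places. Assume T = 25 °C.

(CH3)3NH+ is the conjugate acid of the weak base (CH3)3N.
Ka = Kw/Kb = 1.0×10^-14 / 6.5 × 10^-5 = 1.54 × 10^-10
Ka = x²/(0.19 − x) = 1.54 × 10^-10
Assume x ≪ 0.19: x ≈ √(1.54 × 10^-10 × 0.19) = 5.41 × 10^-6 M
pH = −log(5.41 × 10^-6) = 5.27

pH = 5.27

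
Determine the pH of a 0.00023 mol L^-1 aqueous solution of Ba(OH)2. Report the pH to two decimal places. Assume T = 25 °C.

Ba(OH)2 is a strong base (each formula unit releases 2 OH-); [OH-] = 0.00046 M.
pOH = -log(0.00046) = 3.34
pH = 14.00 - 3.34 = 10.66

pH = 10.66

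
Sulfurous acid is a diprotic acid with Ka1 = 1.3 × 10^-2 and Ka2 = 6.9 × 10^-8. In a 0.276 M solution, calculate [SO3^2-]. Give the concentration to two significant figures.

First ionization gives [H+] ≈ [HSO3-] = 5.38 × 10^-2 M.
Second step: Ka2 = [H+][SO3^2-]/[HSO3-] ≈ [SO3^2-] (since [H+] ≈ [HSO3-]).
So [SO3^2-] ≈ Ka2.

6.9 × 10^-8 M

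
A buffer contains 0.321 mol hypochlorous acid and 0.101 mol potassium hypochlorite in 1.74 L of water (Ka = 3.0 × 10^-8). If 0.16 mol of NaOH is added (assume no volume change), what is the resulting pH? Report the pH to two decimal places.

After neutralization: n(HOCl) = 0.161 mol, n(OCl-) = 0.261 mol.
pKa = −log(3.0 × 10^-8) = 7.523
pH = pKa + log(n_OCl-/n_HOCl) = 7.523 + log(0.261/0.161) = 7.523 + (+0.210)

pH = 7.73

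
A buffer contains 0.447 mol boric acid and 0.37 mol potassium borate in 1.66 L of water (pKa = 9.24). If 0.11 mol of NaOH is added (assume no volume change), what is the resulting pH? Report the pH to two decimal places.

OH- converts B(OH)3 to B(OH)4-: B(OH)3 → 0.337 mol, B(OH)4- → 0.48 mol.
pH = pKa + log([A⁻]/[HA]) = 9.24 + log(0.48/0.337) = 9.24 +0.154

pH = 9.39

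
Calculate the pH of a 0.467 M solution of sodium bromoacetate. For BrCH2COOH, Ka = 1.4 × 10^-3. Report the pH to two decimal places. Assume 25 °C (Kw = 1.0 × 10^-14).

BrCH2COO- is the conjugate base of the weak acid BrCH2COOH.
Kb = Kw/Ka = 1.0×10^-14 / 1.4 × 10^-3 = 7.14 × 10^-12
Let x = [OH-] at equilibrium. Kb = x²/(0.467 − x).
Neglecting x in the denominator: x = √(7.14 × 10^-12 × 0.467) = 1.83 × 10^-6 M
pOH = 5.74, so pH = 14.00 − pOH = 8.26

pH = 8.26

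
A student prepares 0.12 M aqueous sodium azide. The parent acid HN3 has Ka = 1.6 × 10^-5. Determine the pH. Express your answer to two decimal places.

pH = 8.94

N3- is the conjugate base of the weak acid HN3.
Kb = Kw/Ka = 1.0×10^-14 / 1.6 × 10^-5 = 6.25 × 10^-10
From the ICE table, Kb = [OH-]²/(0.12 − [OH-]) = 6.25 × 10^-10.
Since Kb ≪ C₀, [OH-] ≈ √(Kb·C₀) = 8.66 × 10^-6 M.
pOH = −log(8.66 × 10^-6) = 5.06; pH = 14.00 − 5.06 = 8.94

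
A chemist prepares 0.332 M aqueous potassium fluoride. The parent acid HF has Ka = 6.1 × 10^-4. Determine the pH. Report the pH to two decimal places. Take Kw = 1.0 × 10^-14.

pH = 8.37

F- is the conjugate base of the weak acid HF.
Kb = Kw/Ka = 1.0×10^-14 / 6.1 × 10^-4 = 1.64 × 10^-11
Kb = [OH-]²/(0.332 − [OH-]) = 1.64 × 10^-11
Neglecting [OH-] in the denominator: [OH-] = √(1.64 × 10^-11 × 0.332) = 2.33 × 10^-6 M
Check: 0.0007% ionized — well under 5%, approximation valid.
pOH = −log(2.33 × 10^-6) = 5.63; pH = 14.00 − 5.63 = 8.37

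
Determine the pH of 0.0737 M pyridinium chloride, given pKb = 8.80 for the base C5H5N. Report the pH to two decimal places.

pH = 3.17

C5H5NH+ is the conjugate acid of the weak base C5H5N.
Kb = 10^(−8.80) = 1.58 × 10^-9
Ka = Kw/Kb = 1.0×10^-14 / 1.58 × 10^-9 = 6.33 × 10^-6
From the ICE table, Ka = [H+]²/(0.0737 − [H+]) = 6.33 × 10^-6.
Since Ka ≪ C₀, [H+] ≈ √(Ka·C₀) = 6.83 × 10^-4 M.
([H+]/C₀ = 0.93% < 5%, so the approximation holds.)
pH = −log[H+] = −log(6.83 × 10^-4) = 3.17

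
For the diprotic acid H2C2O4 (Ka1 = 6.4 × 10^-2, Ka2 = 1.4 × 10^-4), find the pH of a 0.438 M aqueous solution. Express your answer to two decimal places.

pH = 0.86

Ka1 ≫ Ka2, so treat the first dissociation as the only significant source of H+.
Ka1 = x²/(0.438 − x) = 6.4 × 10^-2
Solving the quadratic: x = (−Ka1 + √(Ka1² + 4·Ka1·C₀))/2 = 1.38 × 10^-1 M
pH = −log(1.38 × 10^-1) = 0.86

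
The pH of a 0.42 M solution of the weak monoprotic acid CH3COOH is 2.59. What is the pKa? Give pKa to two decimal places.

pKa = 4.80

[H+] = 10^(-2.59) = 2.57 × 10^-3 M
At equilibrium [HA] = 0.42 − 2.57 × 10^-3 = 4.17 × 10^-1 M
Ka = [H+][A-]/[HA] = (2.57 × 10^-3)² / 4.17 × 10^-1 = 1.58 × 10^-5
pKa = -log(1.58 × 10^-5) = 4.80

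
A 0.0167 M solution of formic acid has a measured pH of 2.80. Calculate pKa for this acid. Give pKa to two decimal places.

[H+] = 10^(-2.80) = 1.58 × 10^-3 M
At equilibrium [HA] = 0.0167 − 1.58 × 10^-3 = 1.51 × 10^-2 M
Ka = [H+][A-]/[HA] = (1.58 × 10^-3)² / 1.51 × 10^-2 = 1.65 × 10^-4
pKa = -log(1.65 × 10^-4) = 3.78

pKa = 3.78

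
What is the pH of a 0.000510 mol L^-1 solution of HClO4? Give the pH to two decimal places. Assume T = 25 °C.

pH = 3.29

HClO4 is a strong acid and dissociates completely, so [H+] = 0.000510 M.
pH = -log(0.00051) = 3.29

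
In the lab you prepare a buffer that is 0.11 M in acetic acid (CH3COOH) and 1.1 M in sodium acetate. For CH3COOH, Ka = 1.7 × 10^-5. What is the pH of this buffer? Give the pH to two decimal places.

pH = 5.77

pKa = −log(1.7 × 10^-5) = 4.770
Using pH = pKa + log([base]/[acid]) with [base]/[acid] = 1.1/0.11:
pH = 4.770 + (+1.000) = 5.77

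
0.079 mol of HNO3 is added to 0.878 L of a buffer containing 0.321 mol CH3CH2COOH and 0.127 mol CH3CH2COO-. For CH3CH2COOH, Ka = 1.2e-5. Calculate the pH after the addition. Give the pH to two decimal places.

After neutralization: n(CH3CH2COOH) = 0.4 mol, n(CH3CH2COO-) = 0.048 mol.
pKa = −log(1.2 × 10^-5) = 4.921
pH = pKa + log([A⁻]/[HA]) = 4.921 + log(0.048/0.4) = 4.921 -0.921

pH = 4.00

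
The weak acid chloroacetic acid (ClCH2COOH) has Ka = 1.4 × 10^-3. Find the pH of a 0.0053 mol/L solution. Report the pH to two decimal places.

pH = 2.68

ClCH2COOH ⇌ ClCH2COO- + H+
From the ICE table, Ka = x²/(0.0053 − x) = 1.4 × 10^-3.
x is not negligible relative to C₀; solve x² + 0.0014·x − 7.42e-06 = 0.
x = (−Ka + √(Ka² + 4·Ka·C₀))/2 = 2.11 × 10^-3 M
pH = −log(2.11 × 10^-3) = 2.68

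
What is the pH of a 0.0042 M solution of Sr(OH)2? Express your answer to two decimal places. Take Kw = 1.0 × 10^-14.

Sr(OH)2 is a strong base (each formula unit releases 2 OH-); [OH-] = 0.0084 M.
pOH = -log(0.0084) = 2.08
pH = 14.00 - 2.08 = 11.92

pH = 11.92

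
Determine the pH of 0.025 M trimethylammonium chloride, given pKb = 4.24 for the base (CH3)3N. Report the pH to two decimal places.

pH = 5.68

(CH3)3NH+ is the conjugate acid of the weak base (CH3)3N.
Kb = 10^(−4.24) = 5.75 × 10^-5
Ka = Kw/Kb = 1.0×10^-14 / 5.75 × 10^-5 = 1.74 × 10^-10
From the ICE table, Ka = [H+]²/(0.025 − [H+]) = 1.74 × 10^-10.
Since Ka ≪ C₀, [H+] ≈ √(Ka·C₀) = 2.09 × 10^-6 M.
Check: 0.0083% ionized — well under 5%, approximation valid.
pH = −log(2.09 × 10^-6) = 5.68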